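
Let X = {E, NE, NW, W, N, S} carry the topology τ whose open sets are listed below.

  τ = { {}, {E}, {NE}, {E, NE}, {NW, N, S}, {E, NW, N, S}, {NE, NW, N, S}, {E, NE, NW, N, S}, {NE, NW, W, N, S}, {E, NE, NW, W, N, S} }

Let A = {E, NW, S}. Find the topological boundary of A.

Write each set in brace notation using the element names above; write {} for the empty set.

{NW, W, N, S}

interior: largest open inside A is {E} (from {}, {E})
cl via duality: int({NE, W, N}) = {NE}, so X∖{NE} = {E, NW, W, N, S}
cl∖int = {NW, W, N, S}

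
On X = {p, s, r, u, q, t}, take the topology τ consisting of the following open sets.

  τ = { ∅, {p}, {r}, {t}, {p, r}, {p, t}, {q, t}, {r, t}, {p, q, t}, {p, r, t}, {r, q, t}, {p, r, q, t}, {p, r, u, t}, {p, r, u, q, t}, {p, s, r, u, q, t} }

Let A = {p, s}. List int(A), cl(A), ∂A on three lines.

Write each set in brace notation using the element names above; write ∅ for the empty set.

open subsets of A: ∅, {p}; so int(A) = {p}
closure: X∖int(X∖A) = X∖{r, q, t} = {p, s, u}
∂A = {p, s, u} minus {p} = {s, u}

int(A) = {p}
cl(A)  = {p, s, u}
∂A     = {s, u}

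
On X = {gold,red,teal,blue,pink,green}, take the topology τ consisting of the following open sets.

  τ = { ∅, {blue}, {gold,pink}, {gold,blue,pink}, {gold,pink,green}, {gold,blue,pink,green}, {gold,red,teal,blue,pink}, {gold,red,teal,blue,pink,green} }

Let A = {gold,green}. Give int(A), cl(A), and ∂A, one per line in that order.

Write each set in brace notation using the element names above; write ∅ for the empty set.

int(A) = ∅
cl(A)  = {gold,red,teal,pink,green}
∂A     = {gold,red,teal,pink,green}

opens ⊆ A: ∅; union → int = ∅
complement {red,teal,blue,pink}; its interior {blue}; cl(A) = X∖{blue} = {gold,red,teal,pink,green}
boundary = {gold,red,teal,pink,green} ∖ ∅ = {gold,red,teal,pink,green}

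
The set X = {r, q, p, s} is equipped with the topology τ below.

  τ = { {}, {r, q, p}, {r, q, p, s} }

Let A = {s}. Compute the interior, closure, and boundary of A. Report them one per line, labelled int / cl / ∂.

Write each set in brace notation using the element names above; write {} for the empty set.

int(A) = {}
cl(A)  = {s}
∂A     = {s}

U open, U⊆A: {}. int(A) = ⋃ = {}
X∖A={r, q, p}, int(X∖A)={r, q, p}, hence cl(A)={s}
∂A: remove int from cl → {s}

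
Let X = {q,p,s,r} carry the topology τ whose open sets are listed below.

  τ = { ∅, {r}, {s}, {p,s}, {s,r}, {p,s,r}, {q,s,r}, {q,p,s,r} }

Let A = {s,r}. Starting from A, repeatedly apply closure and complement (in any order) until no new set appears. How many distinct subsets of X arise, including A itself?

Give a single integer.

cl via duality: int({q,p}) = ∅, so X∖∅ = {q,p,s,r}
Write k for closure, c for complement:
  1. A     = {s,r}
  2. kA    = {q,p,s,r}
  3. cA    = {q,p}
  4. ckA   = ∅
applying k or c yields no new set

4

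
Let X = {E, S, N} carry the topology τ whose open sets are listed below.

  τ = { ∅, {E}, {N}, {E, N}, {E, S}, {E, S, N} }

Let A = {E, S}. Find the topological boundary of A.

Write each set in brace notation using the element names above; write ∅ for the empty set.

open subsets of A: ∅, {E}, {E, S}; so int(A) = {E, S}
closure: X∖int(X∖A) = X∖{N} = {E, S}
∂A = {E, S} minus {E, S} = ∅

∅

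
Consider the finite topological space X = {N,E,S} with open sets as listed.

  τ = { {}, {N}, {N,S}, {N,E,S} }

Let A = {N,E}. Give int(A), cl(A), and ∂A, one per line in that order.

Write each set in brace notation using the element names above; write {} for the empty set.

open subsets of A: {}, {N}; so int(A) = {N}
closure: X∖int(X∖A) = X∖{} = {N,E,S}
∂A = {N,E,S} minus {N} = {E,S}

int(A) = {N}
cl(A)  = {N,E,S}
∂A     = {E,S}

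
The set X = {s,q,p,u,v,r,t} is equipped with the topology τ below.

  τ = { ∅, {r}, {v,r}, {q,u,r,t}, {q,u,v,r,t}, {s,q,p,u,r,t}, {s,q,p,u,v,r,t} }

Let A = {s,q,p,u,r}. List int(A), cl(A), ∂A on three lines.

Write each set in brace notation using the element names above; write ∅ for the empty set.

open subsets of A: ∅, {r}; so int(A) = {r}
closure: X∖int(X∖A) = X∖∅ = {s,q,p,u,v,r,t}
∂A = {s,q,p,u,v,r,t} minus {r} = {s,q,p,u,v,t}

int(A) = {r}
cl(A)  = {s,q,p,u,v,r,t}
∂A     = {s,q,p,u,v,t}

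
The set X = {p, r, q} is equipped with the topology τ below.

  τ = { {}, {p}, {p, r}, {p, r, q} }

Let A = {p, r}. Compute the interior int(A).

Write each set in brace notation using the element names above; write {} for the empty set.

{p, r}

open subsets of A: {}, {p}, {p, r}; so int(A) = {p, r}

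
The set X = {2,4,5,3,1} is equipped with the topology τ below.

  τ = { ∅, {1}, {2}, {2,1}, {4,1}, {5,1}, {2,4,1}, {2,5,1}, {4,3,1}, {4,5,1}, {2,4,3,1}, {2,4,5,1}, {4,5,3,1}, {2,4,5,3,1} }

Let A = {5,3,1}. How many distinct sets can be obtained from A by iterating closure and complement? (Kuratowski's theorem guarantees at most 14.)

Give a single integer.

closure: X∖int(X∖A) = X∖{2} = {4,5,3,1}
Let k=closure and c=complement:
  1. A     = {5,3,1}
  2. kA    = {4,5,3,1}
  3. cA    = {2,4}
  4. ckA   = {2}
  5. kcA   = {2,4,3}
  6. ckcA  = {5,1}
— saturated at 6

6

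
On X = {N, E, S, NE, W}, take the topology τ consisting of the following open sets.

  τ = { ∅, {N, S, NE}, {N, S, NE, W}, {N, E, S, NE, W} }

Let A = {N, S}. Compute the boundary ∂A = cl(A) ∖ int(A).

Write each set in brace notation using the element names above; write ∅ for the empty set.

{N, E, S, NE, W}

open subsets of A: ∅; so int(A) = ∅
closure: X∖int(X∖A) = X∖∅ = {N, E, S, NE, W}
∂A = {N, E, S, NE, W} minus ∅ = {N, E, S, NE, W}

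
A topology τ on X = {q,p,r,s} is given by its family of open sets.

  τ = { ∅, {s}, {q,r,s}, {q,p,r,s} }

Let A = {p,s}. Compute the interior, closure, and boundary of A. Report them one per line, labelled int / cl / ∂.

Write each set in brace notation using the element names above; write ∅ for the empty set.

int(A) = {s}
cl(A)  = {q,p,r,s}
∂A     = {q,p,r}

opens ⊆ A: ∅, {s}; union → int = {s}
complement {q,r}; its interior ∅; cl(A) = X∖∅ = {q,p,r,s}
boundary = {q,p,r,s} ∖ {s} = {q,p,r}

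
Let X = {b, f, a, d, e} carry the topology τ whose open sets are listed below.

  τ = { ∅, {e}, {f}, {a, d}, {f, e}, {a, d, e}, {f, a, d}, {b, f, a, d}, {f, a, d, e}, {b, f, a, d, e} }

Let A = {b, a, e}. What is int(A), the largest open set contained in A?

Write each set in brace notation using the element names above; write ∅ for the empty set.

interior: largest open inside A is {e} (from ∅, {e})

{e}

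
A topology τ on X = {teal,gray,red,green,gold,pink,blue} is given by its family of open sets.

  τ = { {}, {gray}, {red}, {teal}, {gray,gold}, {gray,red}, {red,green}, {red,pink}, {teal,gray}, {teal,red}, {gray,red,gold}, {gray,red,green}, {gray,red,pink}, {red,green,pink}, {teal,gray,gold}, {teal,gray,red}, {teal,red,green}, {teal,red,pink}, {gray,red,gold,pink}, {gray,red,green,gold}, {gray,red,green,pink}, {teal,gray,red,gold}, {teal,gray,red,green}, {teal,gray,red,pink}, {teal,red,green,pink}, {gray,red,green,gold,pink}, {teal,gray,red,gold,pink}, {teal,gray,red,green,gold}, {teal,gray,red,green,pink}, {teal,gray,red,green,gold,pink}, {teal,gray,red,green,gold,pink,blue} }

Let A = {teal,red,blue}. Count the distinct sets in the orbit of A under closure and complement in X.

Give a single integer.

complement {gray,green,gold,pink}; its interior {gray,gold}; cl(A) = X∖{gray,gold} = {teal,red,green,pink,blue}
With k = closure, c = complement:
  1. A     = {teal,red,blue}
  2. kA    = {teal,red,green,pink,blue}
  3. cA    = {gray,green,gold,pink}
  4. ckA   = {gray,gold}
  5. kcA   = {gray,green,gold,pink,blue}
  6. kckA  = {gray,gold,blue}
  7. ckcA  = {teal,red}
  8. ckckA = {teal,red,green,pink}
k, c of each give nothing new

8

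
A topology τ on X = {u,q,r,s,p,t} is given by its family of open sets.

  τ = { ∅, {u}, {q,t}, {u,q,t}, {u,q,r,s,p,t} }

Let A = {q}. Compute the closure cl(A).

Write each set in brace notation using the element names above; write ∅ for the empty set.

complement {u,r,s,p,t}; its interior {u}; cl(A) = X∖{u} = {q,r,s,p,t}

{q,r,s,p,t}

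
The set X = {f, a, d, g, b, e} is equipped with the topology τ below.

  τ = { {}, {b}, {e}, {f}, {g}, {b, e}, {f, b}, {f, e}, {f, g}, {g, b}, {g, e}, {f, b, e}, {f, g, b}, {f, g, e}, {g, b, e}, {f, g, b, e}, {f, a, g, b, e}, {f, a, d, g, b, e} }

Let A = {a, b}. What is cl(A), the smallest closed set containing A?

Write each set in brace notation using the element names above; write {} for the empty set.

{a, d, b}

closure: X∖int(X∖A) = X∖{f, g, e} = {a, d, b}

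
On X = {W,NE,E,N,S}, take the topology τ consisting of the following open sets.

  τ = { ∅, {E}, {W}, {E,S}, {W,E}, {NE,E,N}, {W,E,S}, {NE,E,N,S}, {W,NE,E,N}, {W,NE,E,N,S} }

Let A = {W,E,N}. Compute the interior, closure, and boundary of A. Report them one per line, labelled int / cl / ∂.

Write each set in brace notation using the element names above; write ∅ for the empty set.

int(A) = {W,E}
cl(A)  = {W,NE,E,N,S}
∂A     = {NE,N,S}

opens ⊆ A: ∅, {E}, {W}, {W,E}; union → int = {W,E}
complement {NE,S}; its interior ∅; cl(A) = X∖∅ = {W,NE,E,N,S}
boundary = {W,NE,E,N,S} ∖ {W,E} = {NE,N,S}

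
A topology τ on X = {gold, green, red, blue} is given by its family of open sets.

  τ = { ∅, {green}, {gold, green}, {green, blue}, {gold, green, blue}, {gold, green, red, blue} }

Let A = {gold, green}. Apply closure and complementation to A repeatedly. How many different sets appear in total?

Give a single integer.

X∖A={red, blue}, int(X∖A)=∅, hence cl(A)={gold, green, red, blue}
Orbit (k=closure, c=complement):
  1. A     = {gold, green}
  2. kA    = {gold, green, red, blue}
  3. cA    = {red, blue}
  4. ckA   = ∅
(closed under both — stop)

4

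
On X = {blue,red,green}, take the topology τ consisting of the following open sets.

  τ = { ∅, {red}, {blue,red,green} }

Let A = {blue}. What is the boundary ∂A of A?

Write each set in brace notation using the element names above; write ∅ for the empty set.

open subsets of A: ∅; so int(A) = ∅
closure: X∖int(X∖A) = X∖{red} = {blue,green}
∂A = {blue,green} minus ∅ = {blue,green}

{blue,green}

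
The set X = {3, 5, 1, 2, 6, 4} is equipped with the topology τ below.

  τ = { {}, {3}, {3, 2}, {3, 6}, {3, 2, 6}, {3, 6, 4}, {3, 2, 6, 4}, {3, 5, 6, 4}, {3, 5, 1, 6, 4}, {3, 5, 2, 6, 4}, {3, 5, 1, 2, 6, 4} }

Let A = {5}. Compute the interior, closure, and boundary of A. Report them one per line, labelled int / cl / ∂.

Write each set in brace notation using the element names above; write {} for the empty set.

open subsets of A: {}; so int(A) = {}
closure: X∖int(X∖A) = X∖{3, 2, 6, 4} = {5, 1}
∂A = {5, 1} minus {} = {5, 1}

int(A) = {}
cl(A)  = {5, 1}
∂A     = {5, 1}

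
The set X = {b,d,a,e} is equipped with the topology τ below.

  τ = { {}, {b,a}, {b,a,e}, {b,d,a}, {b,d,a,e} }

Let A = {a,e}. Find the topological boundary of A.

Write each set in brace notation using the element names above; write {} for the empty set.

open subsets of A: {}; so int(A) = {}
closure: X∖int(X∖A) = X∖{} = {b,d,a,e}
∂A = {b,d,a,e} minus {} = {b,d,a,e}

{b,d,a,e}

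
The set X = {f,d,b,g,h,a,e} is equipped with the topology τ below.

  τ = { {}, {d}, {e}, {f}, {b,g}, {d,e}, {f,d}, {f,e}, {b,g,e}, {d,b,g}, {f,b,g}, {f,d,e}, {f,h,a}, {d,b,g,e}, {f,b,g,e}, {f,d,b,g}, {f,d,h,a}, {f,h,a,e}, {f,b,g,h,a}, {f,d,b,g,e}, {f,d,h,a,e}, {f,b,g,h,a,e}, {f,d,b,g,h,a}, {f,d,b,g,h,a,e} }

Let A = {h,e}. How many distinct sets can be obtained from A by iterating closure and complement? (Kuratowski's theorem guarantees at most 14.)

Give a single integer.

6

complement {f,d,b,g,a}; its interior {f,d,b,g}; cl(A) = X∖{f,d,b,g} = {h,a,e}
With k = closure, c = complement:
  1. A     = {h,e}
  2. kA    = {h,a,e}
  3. cA    = {f,d,b,g,a}
  4. ckA   = {f,d,b,g}
  5. kcA   = {f,d,b,g,h,a}
  6. ckcA  = {e}
k, c of each give nothing new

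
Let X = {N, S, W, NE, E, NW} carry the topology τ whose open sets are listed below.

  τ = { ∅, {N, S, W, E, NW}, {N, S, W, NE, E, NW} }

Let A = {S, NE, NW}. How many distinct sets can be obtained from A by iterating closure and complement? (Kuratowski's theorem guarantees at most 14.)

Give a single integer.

cl via duality: int({N, W, E}) = ∅, so X∖∅ = {N, S, W, NE, E, NW}
Write k for closure, c for complement:
  1. A     = {S, NE, NW}
  2. kA    = {N, S, W, NE, E, NW}
  3. cA    = {N, W, E}
  4. ckA   = ∅
applying k or c yields no new set

4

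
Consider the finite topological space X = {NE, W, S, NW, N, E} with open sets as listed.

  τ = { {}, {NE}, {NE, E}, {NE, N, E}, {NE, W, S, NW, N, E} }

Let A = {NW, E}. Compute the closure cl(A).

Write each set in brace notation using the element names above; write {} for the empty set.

{W, S, NW, N, E}

cl via duality: int({NE, W, S, N}) = {NE}, so X∖{NE} = {W, S, NW, N, E}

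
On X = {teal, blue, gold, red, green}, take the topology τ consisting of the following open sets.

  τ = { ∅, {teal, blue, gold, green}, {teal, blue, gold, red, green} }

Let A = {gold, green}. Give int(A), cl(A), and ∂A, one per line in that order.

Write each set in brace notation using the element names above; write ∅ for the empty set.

interior: largest open inside A is ∅ (from ∅)
cl via duality: int({teal, blue, red}) = ∅, so X∖∅ = {teal, blue, gold, red, green}
cl∖int = {teal, blue, gold, red, green}

int(A) = ∅
cl(A)  = {teal, blue, gold, red, green}
∂A     = {teal, blue, gold, red, green}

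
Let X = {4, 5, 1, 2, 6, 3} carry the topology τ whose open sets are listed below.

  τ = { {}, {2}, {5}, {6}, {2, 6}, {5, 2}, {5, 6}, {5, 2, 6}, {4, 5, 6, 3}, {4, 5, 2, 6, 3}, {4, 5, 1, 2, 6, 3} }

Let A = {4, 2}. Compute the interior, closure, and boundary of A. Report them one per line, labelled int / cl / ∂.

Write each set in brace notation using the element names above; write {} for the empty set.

U open, U⊆A: {}, {2}. int(A) = ⋃ = {2}
X∖A={5, 1, 6, 3}, int(X∖A)={5, 6}, hence cl(A)={4, 1, 2, 3}
∂A: remove int from cl → {4, 1, 3}

int(A) = {2}
cl(A)  = {4, 1, 2, 3}
∂A     = {4, 1, 3}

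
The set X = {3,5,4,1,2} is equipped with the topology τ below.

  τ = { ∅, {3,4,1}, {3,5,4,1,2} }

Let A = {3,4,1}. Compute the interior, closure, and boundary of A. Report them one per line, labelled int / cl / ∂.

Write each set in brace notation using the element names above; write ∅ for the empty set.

interior: largest open inside A is {3,4,1} (from ∅, {3,4,1})
cl via duality: int({5,2}) = ∅, so X∖∅ = {3,5,4,1,2}
cl∖int = {5,2}

int(A) = {3,4,1}
cl(A)  = {3,5,4,1,2}
∂A     = {5,2}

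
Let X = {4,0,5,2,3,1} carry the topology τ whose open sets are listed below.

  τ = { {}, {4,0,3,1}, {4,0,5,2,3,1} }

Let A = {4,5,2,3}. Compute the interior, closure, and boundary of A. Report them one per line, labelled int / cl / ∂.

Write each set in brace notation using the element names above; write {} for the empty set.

interior: largest open inside A is {} (from {})
cl via duality: int({0,1}) = {}, so X∖{} = {4,0,5,2,3,1}
cl∖int = {4,0,5,2,3,1}

int(A) = {}
cl(A)  = {4,0,5,2,3,1}
∂A     = {4,0,5,2,3,1}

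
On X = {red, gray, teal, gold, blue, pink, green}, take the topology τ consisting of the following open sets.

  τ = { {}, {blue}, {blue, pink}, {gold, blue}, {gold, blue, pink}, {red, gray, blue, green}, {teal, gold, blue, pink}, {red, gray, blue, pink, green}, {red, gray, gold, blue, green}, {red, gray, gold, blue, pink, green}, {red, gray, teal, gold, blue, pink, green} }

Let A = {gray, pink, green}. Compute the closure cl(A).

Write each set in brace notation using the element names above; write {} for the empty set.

complement {red, teal, gold, blue}; its interior {gold, blue}; cl(A) = X∖{gold, blue} = {red, gray, teal, pink, green}

{red, gray, teal, pink, green}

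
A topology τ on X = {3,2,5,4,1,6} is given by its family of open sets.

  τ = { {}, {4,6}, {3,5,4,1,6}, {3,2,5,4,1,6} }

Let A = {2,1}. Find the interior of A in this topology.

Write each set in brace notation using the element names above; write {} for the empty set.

U open, U⊆A: {}. int(A) = ⋃ = {}

{}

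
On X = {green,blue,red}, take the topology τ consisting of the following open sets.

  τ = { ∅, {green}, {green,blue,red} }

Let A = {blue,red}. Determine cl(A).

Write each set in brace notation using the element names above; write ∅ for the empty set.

{blue,red}

closure: X∖int(X∖A) = X∖{green} = {blue,red}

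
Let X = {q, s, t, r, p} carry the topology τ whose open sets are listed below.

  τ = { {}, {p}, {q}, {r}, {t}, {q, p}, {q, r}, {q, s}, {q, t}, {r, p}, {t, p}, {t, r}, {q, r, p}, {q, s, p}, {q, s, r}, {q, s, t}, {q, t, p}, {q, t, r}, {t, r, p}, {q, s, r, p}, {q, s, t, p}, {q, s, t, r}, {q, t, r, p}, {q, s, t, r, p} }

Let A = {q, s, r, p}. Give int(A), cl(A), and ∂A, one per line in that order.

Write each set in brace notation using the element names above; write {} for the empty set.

U open, U⊆A: {}, {p}, {q}, {r}, {q, r}, {q, p}, {q, s}, {r, p}, {q, s, p}, {q, r, p}, {q, s, r}, {q, s, r, p}. int(A) = ⋃ = {q, s, r, p}
X∖A={t}, int(X∖A)={t}, hence cl(A)={q, s, r, p}
∂A: remove int from cl → {}

int(A) = {q, s, r, p}
cl(A)  = {q, s, r, p}
∂A     = {}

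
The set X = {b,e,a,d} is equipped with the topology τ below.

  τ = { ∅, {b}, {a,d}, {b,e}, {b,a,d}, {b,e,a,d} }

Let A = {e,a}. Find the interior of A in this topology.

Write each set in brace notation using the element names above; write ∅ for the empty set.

∅

opens ⊆ A: ∅; union → int = ∅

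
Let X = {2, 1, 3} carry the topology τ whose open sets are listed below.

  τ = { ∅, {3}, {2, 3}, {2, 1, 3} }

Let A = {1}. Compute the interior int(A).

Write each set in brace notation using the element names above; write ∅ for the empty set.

∅

open subsets of A: ∅; so int(A) = ∅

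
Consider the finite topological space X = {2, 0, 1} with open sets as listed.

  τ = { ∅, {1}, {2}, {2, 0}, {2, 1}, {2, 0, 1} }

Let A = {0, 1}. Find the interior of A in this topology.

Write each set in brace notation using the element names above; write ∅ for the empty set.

{1}

U open, U⊆A: ∅, {1}. int(A) = ⋃ = {1}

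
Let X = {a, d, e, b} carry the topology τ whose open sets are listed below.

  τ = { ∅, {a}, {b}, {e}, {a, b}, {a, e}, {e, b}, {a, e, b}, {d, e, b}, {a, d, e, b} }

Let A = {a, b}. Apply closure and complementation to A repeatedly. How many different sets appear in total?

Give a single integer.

complement {d, e}; its interior {e}; cl(A) = X∖{e} = {a, d, b}
With k = closure, c = complement:
  1. A     = {a, b}
  2. kA    = {a, d, b}
  3. cA    = {d, e}
  4. ckA   = {e}
k, c of each give nothing new

4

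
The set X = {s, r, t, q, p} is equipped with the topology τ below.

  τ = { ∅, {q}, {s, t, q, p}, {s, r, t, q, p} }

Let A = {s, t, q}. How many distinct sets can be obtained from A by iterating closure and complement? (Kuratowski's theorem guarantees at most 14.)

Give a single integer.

complement {r, p}; its interior ∅; cl(A) = X∖∅ = {s, r, t, q, p}
With k = closure, c = complement:
  1. A     = {s, t, q}
  2. kA    = {s, r, t, q, p}
  3. cA    = {r, p}
  4. ckA   = ∅
  5. kcA   = {s, r, t, p}
  6. ckcA  = {q}
k, c of each give nothing new

6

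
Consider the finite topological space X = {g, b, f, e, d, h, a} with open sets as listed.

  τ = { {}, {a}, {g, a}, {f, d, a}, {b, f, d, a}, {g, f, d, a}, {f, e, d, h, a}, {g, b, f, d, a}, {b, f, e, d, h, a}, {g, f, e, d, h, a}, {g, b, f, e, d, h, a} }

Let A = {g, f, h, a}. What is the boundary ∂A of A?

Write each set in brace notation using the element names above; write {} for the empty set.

interior: largest open inside A is {g, a} (from {}, {a}, {g, a})
cl via duality: int({b, e, d}) = {}, so X∖{} = {g, b, f, e, d, h, a}
cl∖int = {b, f, e, d, h}

{b, f, e, d, h}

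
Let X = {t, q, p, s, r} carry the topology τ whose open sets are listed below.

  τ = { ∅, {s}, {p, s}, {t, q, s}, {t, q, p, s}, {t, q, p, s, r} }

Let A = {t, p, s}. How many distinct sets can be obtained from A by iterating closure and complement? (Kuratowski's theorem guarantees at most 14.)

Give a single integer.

closure: X∖int(X∖A) = X∖∅ = {t, q, p, s, r}
Let k=closure and c=complement:
  1. A     = {t, p, s}
  2. kA    = {t, q, p, s, r}
  3. cA    = {q, r}
  4. ckA   = ∅
  5. kcA   = {t, q, r}
  6. ckcA  = {p, s}
— saturated at 6

6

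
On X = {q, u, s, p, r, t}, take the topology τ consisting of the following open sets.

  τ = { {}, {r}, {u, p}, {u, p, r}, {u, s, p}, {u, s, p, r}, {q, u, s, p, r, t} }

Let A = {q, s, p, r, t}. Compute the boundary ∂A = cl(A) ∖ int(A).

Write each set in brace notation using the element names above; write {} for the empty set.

opens ⊆ A: {}, {r}; union → int = {r}
complement {u}; its interior {}; cl(A) = X∖{} = {q, u, s, p, r, t}
boundary = {q, u, s, p, r, t} ∖ {r} = {q, u, s, p, t}

{q, u, s, p, t}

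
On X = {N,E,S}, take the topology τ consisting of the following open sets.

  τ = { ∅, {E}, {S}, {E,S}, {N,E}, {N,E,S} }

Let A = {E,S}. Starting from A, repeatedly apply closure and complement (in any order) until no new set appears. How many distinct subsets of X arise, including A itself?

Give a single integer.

X∖A={N}, int(X∖A)=∅, hence cl(A)={N,E,S}
Orbit (k=closure, c=complement):
  1. A     = {E,S}
  2. kA    = {N,E,S}
  3. cA    = {N}
  4. ckA   = ∅
(closed under both — stop)

4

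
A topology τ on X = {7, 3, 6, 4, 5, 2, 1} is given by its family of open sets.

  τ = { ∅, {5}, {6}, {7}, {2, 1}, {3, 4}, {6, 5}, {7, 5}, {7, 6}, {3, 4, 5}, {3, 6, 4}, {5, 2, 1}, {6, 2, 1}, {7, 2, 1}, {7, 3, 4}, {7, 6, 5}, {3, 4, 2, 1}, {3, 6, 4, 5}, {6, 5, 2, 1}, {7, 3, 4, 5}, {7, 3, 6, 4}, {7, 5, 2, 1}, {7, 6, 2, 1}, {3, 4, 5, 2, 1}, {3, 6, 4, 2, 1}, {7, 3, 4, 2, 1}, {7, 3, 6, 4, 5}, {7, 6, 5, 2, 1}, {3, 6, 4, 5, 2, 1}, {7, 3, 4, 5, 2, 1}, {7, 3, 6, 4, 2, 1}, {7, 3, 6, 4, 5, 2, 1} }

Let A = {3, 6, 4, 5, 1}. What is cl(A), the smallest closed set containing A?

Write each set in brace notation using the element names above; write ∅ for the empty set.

cl via duality: int({7, 2}) = {7}, so X∖{7} = {3, 6, 4, 5, 2, 1}

{3, 6, 4, 5, 2, 1}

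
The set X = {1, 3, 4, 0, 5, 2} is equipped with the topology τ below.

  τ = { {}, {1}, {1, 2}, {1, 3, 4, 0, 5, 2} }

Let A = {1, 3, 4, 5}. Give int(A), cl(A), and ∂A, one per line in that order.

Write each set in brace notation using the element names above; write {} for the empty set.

int(A) = {1}
cl(A)  = {1, 3, 4, 0, 5, 2}
∂A     = {3, 4, 0, 5, 2}

interior: largest open inside A is {1} (from {}, {1})
cl via duality: int({0, 2}) = {}, so X∖{} = {1, 3, 4, 0, 5, 2}
cl∖int = {3, 4, 0, 5, 2}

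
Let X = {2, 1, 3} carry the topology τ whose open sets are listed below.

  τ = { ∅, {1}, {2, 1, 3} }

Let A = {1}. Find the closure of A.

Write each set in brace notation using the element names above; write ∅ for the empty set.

{2, 1, 3}

closure: X∖int(X∖A) = X∖∅ = {2, 1, 3}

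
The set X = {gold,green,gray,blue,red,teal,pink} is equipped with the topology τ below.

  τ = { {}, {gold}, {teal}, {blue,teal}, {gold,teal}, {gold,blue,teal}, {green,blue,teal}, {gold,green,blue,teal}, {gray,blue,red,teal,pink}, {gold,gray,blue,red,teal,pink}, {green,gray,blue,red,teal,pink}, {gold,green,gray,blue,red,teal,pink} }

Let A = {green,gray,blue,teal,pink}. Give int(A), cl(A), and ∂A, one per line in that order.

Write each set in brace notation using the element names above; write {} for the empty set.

U open, U⊆A: {}, {teal}, {blue,teal}, {green,blue,teal}. int(A) = ⋃ = {green,blue,teal}
X∖A={gold,red}, int(X∖A)={gold}, hence cl(A)={green,gray,blue,red,teal,pink}
∂A: remove int from cl → {gray,red,pink}

int(A) = {green,blue,teal}
cl(A)  = {green,gray,blue,red,teal,pink}
∂A     = {gray,red,pink}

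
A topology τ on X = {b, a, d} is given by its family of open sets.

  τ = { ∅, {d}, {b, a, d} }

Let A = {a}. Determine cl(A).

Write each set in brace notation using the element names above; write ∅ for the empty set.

X∖A={b, d}, int(X∖A)={d}, hence cl(A)={b, a}

{b, a}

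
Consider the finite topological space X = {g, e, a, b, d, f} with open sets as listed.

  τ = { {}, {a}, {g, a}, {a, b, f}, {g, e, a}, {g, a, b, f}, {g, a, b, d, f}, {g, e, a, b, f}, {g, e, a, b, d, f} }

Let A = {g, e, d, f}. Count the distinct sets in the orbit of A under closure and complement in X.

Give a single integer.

6

complement {a, b}; its interior {a}; cl(A) = X∖{a} = {g, e, b, d, f}
With k = closure, c = complement:
  1. A     = {g, e, d, f}
  2. kA    = {g, e, b, d, f}
  3. cA    = {a, b}
  4. ckA   = {a}
  5. kcA   = {g, e, a, b, d, f}
  6. ckcA  = {}
k, c of each give nothing new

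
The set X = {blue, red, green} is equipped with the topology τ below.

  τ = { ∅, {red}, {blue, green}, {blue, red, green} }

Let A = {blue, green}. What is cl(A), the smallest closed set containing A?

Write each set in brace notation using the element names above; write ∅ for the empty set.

cl via duality: int({red}) = {red}, so X∖{red} = {blue, green}

{blue, green}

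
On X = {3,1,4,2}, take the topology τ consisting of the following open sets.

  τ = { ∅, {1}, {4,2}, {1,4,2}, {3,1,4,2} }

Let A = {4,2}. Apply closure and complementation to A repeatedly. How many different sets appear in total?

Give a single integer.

4

closure: X∖int(X∖A) = X∖{1} = {3,4,2}
Let k=closure and c=complement:
  1. A     = {4,2}
  2. kA    = {3,4,2}
  3. cA    = {3,1}
  4. ckA   = {1}
— saturated at 4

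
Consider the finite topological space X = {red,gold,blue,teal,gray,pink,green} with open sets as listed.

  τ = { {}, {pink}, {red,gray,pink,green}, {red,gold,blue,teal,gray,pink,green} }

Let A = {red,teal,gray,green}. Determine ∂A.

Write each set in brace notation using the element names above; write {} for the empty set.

opens ⊆ A: {}; union → int = {}
complement {gold,blue,pink}; its interior {pink}; cl(A) = X∖{pink} = {red,gold,blue,teal,gray,green}
boundary = {red,gold,blue,teal,gray,green} ∖ {} = {red,gold,blue,teal,gray,green}

{red,gold,blue,teal,gray,green}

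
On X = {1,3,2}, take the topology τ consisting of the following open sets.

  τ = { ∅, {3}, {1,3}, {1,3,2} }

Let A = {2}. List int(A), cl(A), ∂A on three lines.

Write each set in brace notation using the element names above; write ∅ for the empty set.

U open, U⊆A: ∅. int(A) = ⋃ = ∅
X∖A={1,3}, int(X∖A)={1,3}, hence cl(A)={2}
∂A: remove int from cl → {2}

int(A) = ∅
cl(A)  = {2}
∂A     = {2}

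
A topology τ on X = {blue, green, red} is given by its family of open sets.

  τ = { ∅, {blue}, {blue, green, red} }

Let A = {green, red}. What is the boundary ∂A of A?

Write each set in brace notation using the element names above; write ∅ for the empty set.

{green, red}

open subsets of A: ∅; so int(A) = ∅
closure: X∖int(X∖A) = X∖{blue} = {green, red}
∂A = {green, red} minus ∅ = {green, red}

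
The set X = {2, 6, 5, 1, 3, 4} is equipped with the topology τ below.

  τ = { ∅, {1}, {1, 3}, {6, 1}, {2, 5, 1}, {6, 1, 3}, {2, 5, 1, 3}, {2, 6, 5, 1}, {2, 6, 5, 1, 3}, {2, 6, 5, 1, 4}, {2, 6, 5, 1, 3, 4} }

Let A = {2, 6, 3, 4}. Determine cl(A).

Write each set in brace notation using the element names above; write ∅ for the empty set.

closure: X∖int(X∖A) = X∖{1} = {2, 6, 5, 3, 4}

{2, 6, 5, 3, 4}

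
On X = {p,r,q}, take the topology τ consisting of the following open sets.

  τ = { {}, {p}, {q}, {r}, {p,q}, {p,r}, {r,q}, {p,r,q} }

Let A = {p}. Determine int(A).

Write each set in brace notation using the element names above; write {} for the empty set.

{p}

opens ⊆ A: {}, {p}; union → int = {p}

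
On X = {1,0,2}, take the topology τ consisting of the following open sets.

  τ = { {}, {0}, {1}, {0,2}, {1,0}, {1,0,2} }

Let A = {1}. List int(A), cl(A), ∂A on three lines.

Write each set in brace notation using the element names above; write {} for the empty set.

int(A) = {1}
cl(A)  = {1}
∂A     = {}

open subsets of A: {}, {1}; so int(A) = {1}
closure: X∖int(X∖A) = X∖{0,2} = {1}
∂A = {1} minus {1} = {}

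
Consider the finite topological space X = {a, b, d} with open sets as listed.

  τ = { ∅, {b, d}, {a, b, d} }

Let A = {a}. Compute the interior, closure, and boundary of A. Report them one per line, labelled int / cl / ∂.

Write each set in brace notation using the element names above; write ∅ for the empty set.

open subsets of A: ∅; so int(A) = ∅
closure: X∖int(X∖A) = X∖{b, d} = {a}
∂A = {a} minus ∅ = {a}

int(A) = ∅
cl(A)  = {a}
∂A     = {a}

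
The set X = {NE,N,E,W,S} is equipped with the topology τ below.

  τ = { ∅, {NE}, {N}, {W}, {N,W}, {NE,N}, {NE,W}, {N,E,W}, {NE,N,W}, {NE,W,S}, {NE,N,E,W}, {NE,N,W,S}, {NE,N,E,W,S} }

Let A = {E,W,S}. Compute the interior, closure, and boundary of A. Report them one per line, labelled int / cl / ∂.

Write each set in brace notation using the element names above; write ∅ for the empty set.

int(A) = {W}
cl(A)  = {E,W,S}
∂A     = {E,S}

U open, U⊆A: ∅, {W}. int(A) = ⋃ = {W}
X∖A={NE,N}, int(X∖A)={NE,N}, hence cl(A)={E,W,S}
∂A: remove int from cl → {E,S}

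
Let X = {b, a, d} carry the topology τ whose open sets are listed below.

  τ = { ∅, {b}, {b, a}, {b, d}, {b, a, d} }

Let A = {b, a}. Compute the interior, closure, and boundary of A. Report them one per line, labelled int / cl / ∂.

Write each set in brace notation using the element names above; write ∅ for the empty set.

opens ⊆ A: ∅, {b}, {b, a}; union → int = {b, a}
complement {d}; its interior ∅; cl(A) = X∖∅ = {b, a, d}
boundary = {b, a, d} ∖ {b, a} = {d}

int(A) = {b, a}
cl(A)  = {b, a, d}
∂A     = {d}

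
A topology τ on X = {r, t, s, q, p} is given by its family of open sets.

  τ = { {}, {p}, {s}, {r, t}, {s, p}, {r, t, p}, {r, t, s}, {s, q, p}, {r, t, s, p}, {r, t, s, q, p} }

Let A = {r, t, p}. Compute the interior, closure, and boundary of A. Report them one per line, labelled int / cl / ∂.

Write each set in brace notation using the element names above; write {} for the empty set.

int(A) = {r, t, p}
cl(A)  = {r, t, q, p}
∂A     = {q}

interior: largest open inside A is {r, t, p} (from {}, {p}, {r, t}, {r, t, p})
cl via duality: int({s, q}) = {s}, so X∖{s} = {r, t, q, p}
cl∖int = {q}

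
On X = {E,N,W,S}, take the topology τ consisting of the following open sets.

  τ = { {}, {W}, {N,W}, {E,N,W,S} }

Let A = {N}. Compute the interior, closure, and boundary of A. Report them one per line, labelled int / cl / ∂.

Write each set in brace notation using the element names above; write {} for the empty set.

int(A) = {}
cl(A)  = {E,N,S}
∂A     = {E,N,S}

open subsets of A: {}; so int(A) = {}
closure: X∖int(X∖A) = X∖{W} = {E,N,S}
∂A = {E,N,S} minus {} = {E,N,S}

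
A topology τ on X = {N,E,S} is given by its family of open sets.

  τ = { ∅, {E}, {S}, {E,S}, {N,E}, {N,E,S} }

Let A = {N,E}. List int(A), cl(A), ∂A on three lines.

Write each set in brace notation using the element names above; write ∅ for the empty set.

interior: largest open inside A is {N,E} (from ∅, {E}, {N,E})
cl via duality: int({S}) = {S}, so X∖{S} = {N,E}
cl∖int = ∅

int(A) = {N,E}
cl(A)  = {N,E}
∂A     = ∅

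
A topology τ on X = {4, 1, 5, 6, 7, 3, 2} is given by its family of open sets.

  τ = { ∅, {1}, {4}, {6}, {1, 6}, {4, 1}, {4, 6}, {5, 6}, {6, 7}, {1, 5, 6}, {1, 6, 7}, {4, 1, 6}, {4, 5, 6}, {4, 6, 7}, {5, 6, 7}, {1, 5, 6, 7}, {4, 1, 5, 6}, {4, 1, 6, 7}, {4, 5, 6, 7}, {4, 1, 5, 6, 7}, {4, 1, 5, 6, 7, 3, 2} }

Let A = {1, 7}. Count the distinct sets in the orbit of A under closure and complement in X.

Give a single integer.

closure: X∖int(X∖A) = X∖{4, 5, 6} = {1, 7, 3, 2}
Let k=closure and c=complement:
  1. A     = {1, 7}
  2. kA    = {1, 7, 3, 2}
  3. cA    = {4, 5, 6, 3, 2}
  4. ckA   = {4, 5, 6}
  5. kcA   = {4, 5, 6, 7, 3, 2}
  6. ckcA  = {1}
  7. kckcA = {1, 3, 2}
  8. ckckcA = {4, 5, 6, 7}
— saturated at 8

8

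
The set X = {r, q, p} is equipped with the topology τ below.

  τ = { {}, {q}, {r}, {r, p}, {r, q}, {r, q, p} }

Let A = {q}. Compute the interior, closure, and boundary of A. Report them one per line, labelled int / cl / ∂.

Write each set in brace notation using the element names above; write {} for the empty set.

int(A) = {q}
cl(A)  = {q}
∂A     = {}

interior: largest open inside A is {q} (from {}, {q})
cl via duality: int({r, p}) = {r, p}, so X∖{r, p} = {q}
cl∖int = {}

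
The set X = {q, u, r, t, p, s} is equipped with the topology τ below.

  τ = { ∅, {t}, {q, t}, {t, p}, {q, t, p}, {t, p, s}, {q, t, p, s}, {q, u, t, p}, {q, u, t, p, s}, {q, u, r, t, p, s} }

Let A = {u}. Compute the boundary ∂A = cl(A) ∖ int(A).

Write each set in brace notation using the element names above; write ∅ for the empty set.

{u, r}

open subsets of A: ∅; so int(A) = ∅
closure: X∖int(X∖A) = X∖{q, t, p, s} = {u, r}
∂A = {u, r} minus ∅ = {u, r}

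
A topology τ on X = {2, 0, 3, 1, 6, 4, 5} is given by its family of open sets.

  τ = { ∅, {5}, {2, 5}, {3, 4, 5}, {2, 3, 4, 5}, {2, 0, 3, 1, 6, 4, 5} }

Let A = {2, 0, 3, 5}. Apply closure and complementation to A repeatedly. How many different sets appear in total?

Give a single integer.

6

complement {1, 6, 4}; its interior ∅; cl(A) = X∖∅ = {2, 0, 3, 1, 6, 4, 5}
With k = closure, c = complement:
  1. A     = {2, 0, 3, 5}
  2. kA    = {2, 0, 3, 1, 6, 4, 5}
  3. cA    = {1, 6, 4}
  4. ckA   = ∅
  5. kcA   = {0, 3, 1, 6, 4}
  6. ckcA  = {2, 5}
k, c of each give nothing new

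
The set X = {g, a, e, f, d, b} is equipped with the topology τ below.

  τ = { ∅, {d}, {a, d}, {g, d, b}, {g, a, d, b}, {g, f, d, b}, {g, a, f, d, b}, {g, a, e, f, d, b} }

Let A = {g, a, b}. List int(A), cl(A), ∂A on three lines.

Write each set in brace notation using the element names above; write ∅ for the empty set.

int(A) = ∅
cl(A)  = {g, a, e, f, b}
∂A     = {g, a, e, f, b}

U open, U⊆A: ∅. int(A) = ⋃ = ∅
X∖A={e, f, d}, int(X∖A)={d}, hence cl(A)={g, a, e, f, b}
∂A: remove int from cl → {g, a, e, f, b}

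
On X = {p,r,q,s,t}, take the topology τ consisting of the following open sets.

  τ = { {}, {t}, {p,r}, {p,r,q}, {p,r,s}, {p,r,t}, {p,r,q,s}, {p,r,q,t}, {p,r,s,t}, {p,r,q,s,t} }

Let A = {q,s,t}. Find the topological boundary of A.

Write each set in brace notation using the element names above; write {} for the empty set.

interior: largest open inside A is {t} (from {}, {t})
cl via duality: int({p,r}) = {p,r}, so X∖{p,r} = {q,s,t}
cl∖int = {q,s}

{q,s}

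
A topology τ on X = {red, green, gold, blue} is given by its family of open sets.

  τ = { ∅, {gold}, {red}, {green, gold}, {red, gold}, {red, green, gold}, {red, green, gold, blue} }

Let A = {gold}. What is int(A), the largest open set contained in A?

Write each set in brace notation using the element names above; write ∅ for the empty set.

{gold}

U open, U⊆A: ∅, {gold}. int(A) = ⋃ = {gold}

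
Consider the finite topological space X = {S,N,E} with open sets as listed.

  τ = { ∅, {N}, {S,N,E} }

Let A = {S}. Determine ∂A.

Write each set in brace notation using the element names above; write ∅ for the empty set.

U open, U⊆A: ∅. int(A) = ⋃ = ∅
X∖A={N,E}, int(X∖A)={N}, hence cl(A)={S,E}
∂A: remove int from cl → {S,E}

{S,E}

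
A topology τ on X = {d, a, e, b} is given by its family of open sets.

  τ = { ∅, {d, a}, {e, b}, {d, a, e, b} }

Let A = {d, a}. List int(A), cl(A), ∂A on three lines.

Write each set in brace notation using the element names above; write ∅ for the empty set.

int(A) = {d, a}
cl(A)  = {d, a}
∂A     = ∅

interior: largest open inside A is {d, a} (from ∅, {d, a})
cl via duality: int({e, b}) = {e, b}, so X∖{e, b} = {d, a}
cl∖int = ∅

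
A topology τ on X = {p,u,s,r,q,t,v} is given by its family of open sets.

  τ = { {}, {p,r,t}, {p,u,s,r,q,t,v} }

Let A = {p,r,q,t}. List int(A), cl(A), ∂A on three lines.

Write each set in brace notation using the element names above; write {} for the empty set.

opens ⊆ A: {}, {p,r,t}; union → int = {p,r,t}
complement {u,s,v}; its interior {}; cl(A) = X∖{} = {p,u,s,r,q,t,v}
boundary = {p,u,s,r,q,t,v} ∖ {p,r,t} = {u,s,q,v}

int(A) = {p,r,t}
cl(A)  = {p,u,s,r,q,t,v}
∂A     = {u,s,q,v}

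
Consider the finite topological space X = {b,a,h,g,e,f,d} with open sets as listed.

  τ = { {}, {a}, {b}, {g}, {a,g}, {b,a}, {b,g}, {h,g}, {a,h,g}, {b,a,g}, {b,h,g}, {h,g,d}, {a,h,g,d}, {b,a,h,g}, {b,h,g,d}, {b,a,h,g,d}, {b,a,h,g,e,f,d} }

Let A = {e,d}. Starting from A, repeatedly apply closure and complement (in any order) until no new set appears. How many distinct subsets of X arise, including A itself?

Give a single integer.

6

cl via duality: int({b,a,h,g,f}) = {b,a,h,g}, so X∖{b,a,h,g} = {e,f,d}
Write k for closure, c for complement:
  1. A     = {e,d}
  2. kA    = {e,f,d}
  3. cA    = {b,a,h,g,f}
  4. ckA   = {b,a,h,g}
  5. kcA   = {b,a,h,g,e,f,d}
  6. ckcA  = {}
applying k or c yields no new set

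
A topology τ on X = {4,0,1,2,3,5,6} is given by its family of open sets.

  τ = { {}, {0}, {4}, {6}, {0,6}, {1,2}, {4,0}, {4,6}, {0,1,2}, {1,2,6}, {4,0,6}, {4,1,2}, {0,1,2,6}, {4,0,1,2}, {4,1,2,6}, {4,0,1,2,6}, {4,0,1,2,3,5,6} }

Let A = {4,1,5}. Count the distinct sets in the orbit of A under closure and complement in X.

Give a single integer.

10

cl via duality: int({0,2,3,6}) = {0,6}, so X∖{0,6} = {4,1,2,3,5}
Write k for closure, c for complement:
  1. A     = {4,1,5}
  2. kA    = {4,1,2,3,5}
  3. cA    = {0,2,3,6}
  4. ckA   = {0,6}
  5. kcA   = {0,1,2,3,5,6}
  6. kckA  = {0,3,5,6}
  7. ckcA  = {4}
  8. ckckA = {4,1,2}
  9. kckcA = {4,3,5}
  10. ckckcA = {0,1,2,6}
applying k or c yields no new set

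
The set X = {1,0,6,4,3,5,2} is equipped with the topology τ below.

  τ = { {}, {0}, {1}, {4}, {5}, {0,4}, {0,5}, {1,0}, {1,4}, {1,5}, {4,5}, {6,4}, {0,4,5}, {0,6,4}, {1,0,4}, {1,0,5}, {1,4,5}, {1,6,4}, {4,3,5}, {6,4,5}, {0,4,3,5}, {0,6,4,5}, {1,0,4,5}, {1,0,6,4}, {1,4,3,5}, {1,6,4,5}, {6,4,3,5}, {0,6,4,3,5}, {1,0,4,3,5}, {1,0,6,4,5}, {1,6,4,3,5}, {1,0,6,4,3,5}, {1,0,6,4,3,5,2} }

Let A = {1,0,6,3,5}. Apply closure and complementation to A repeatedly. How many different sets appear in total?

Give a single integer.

X∖A={4,2}, int(X∖A)={4}, hence cl(A)={1,0,6,3,5,2}
Orbit (k=closure, c=complement):
  1. A     = {1,0,6,3,5}
  2. kA    = {1,0,6,3,5,2}
  3. cA    = {4,2}
  4. ckA   = {4}
  5. kcA   = {6,4,3,2}
  6. ckcA  = {1,0,5}
  7. kckcA = {1,0,3,5,2}
  8. ckckcA = {6,4}
(closed under both — stop)

8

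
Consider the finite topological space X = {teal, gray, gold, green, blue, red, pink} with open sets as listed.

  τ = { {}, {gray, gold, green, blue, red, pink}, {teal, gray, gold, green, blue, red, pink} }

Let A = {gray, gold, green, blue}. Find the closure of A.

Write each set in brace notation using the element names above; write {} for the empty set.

complement {teal, red, pink}; its interior {}; cl(A) = X∖{} = {teal, gray, gold, green, blue, red, pink}

{teal, gray, gold, green, blue, red, pink}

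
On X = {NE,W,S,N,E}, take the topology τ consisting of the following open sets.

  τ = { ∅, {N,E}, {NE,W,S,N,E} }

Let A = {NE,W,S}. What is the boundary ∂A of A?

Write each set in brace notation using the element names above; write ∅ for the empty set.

{NE,W,S}

U open, U⊆A: ∅. int(A) = ⋃ = ∅
X∖A={N,E}, int(X∖A)={N,E}, hence cl(A)={NE,W,S}
∂A: remove int from cl → {NE,W,S}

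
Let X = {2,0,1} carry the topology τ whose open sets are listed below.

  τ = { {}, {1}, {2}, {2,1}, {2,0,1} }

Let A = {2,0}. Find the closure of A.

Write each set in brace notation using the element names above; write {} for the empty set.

X∖A={1}, int(X∖A)={1}, hence cl(A)={2,0}

{2,0}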